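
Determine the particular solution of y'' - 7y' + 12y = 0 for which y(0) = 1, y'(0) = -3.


Characteristic roots of r² - 7r + 12 = 0 are 4, 3.
General solution y = c₁ e^(4x) + c₂ e^(3x).
Apply y(0) = 1: c₁ + c₂ = 1. Apply y'(0) = -3: 4 c₁ + 3 c₂ = -3.
Solve: c₁ = -6, c₂ = 7.
Particular solution: y = -6e^(4x) + 7e^(3x).


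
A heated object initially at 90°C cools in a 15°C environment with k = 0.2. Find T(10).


Newton's law: dT/dt = -k(T - T_a) has solution T(t) = T_a + (T₀ - T_a)e^(-kt).
Plug in T_a = 15, T₀ = 90, k = 0.2, t = 10: T(10) = 15 + (75)e^(-2.00) ≈ 25.2°C.


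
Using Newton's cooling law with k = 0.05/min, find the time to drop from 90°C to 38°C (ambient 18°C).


From T(t) = T_a + (T₀ - T_a)e^(-kt), set T(t) = 38:
(38 - 18) / (90 - 18) = e^(-0.05t), so t = -ln(0.278)/0.05 ≈ 25.6 minutes.


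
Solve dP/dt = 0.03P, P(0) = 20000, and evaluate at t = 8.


The ODE dP/dt = 0.03P has solution P(t) = P(0)e^(0.03t).
Substitute P(0) = 20000 and t = 8: P(8) = 20000 e^(0.24) ≈ 25425.


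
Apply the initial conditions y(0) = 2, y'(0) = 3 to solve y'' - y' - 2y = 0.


Characteristic roots of r² - r - 2 = 0 are 2, -1.
General solution y = c₁ e^(2x) + c₂ e^(-x).
Apply y(0) = 2: c₁ + c₂ = 2. Apply y'(0) = 3: 2 c₁ - 1 c₂ = 3.
Solve: c₁ = 5/3, c₂ = 1/3.
Particular solution: y = (5/3)e^(2x) + (1/3)e^(-x).


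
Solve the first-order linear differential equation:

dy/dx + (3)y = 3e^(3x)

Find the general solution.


P(x) = 3 ⇒ μ = e^(3x).
(μ y)' = 3e^(6x) ⇒ μ y = (3/6)e^(6x) + C.
Divide by μ: y = (1/2)e^(3x) + Ce^(-3x).


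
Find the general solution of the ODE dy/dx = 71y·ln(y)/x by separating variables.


Separate: dy/[y ln(y)] = 71 dx/x.
Substitute u = ln(y): du/u = 71 dx/x.
Integrate: ln|ln(y)| = 71ln|x| + C₀, hence ln(y) = C·x^71.


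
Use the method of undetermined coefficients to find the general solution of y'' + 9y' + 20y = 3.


Characteristic roots of r² + 9r + 20 = 0 are -5, -4.
y_h = C₁e^(-5x) + C₂e^(-4x).
Constant forcing; try y_p = A. Then 20A = 3 ⇒ A = 3/20.
General solution: y = C₁e^(-5x) + C₂e^(-4x) + 3/20.


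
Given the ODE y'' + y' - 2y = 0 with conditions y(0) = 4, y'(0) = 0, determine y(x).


Characteristic roots of r² + r - 2 = 0 are -2, 1.
General solution y = c₁ e^(-2x) + c₂ e^(x).
Apply y(0) = 4: c₁ + c₂ = 4. Apply y'(0) = 0: -2 c₁ + 1 c₂ = 0.
Solve: c₁ = 4/3, c₂ = 8/3.
Particular solution: y = (4/3)e^(-2x) + (8/3)e^(x).


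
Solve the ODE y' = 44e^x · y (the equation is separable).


Separate variables: dy/y = 44e^x dx.
Integrate: ln|y| = 44e^x + C₀.
Exponentiate: y = Ce^(44e^x).


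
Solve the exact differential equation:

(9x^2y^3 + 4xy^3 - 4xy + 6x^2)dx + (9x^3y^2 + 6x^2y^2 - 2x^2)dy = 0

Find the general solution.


Check exactness: ∂M/∂y = 27x^2y^2 + 12xy^2 - 4x and ∂N/∂x = 27x^2y^2 + 12xy^2 - 4x; equal, so the equation is exact.
Integrate M with respect to x (treating y as constant): ∫M dx = 3x^3y^3 + 2x^2y^3 - 2x^2y + 2x^3 + h(y).
Differentiate w.r.t. y and set equal to N: all terms match, so h'(y) = 0 and h is a constant absorbed into C.
General solution: 3x^3y^3 + 2x^2y^3 - 2x^2y + 2x^3 = C.


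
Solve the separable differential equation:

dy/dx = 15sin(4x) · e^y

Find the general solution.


Separate: e^(-y) dy = 15sin(4x) dx.
Integrate: -e^(-y) = -(15/4)cos(4x) + C₀.
Rearrange: e^(-y) = (15/4)cos(4x) + C.


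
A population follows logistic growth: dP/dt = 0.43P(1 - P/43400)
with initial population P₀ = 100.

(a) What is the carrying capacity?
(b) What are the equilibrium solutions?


Logistic ODE dP/dt = 0.43P(1 - P/43400) has equilibria where dP/dt = 0, i.e. P = 0 or P = 43400.
The coefficient (1 - P/K) = 0 when P = K, identifying K = 43400 as the carrying capacity.
(a) K = 43400; (b) equilibria P = 0 and P = 43400.


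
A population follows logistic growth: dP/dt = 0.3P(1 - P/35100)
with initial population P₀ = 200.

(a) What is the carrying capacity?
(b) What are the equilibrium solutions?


Logistic ODE dP/dt = 0.3P(1 - P/35100) has equilibria where dP/dt = 0, i.e. P = 0 or P = 35100.
The coefficient (1 - P/K) = 0 when P = K, identifying K = 35100 as the carrying capacity.
(a) K = 35100; (b) equilibria P = 0 and P = 35100.


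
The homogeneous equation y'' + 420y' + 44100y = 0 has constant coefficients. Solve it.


Characteristic equation: r² + 420r + 44100 = 0, i.e. (r + 210)² = 0.
Repeated root r = -210; include an x factor for the second linearly independent solution.
General solution: y = (C₁ + C₂x)e^(-210x).


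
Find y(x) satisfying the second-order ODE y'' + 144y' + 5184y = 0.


Characteristic equation: r² + 144r + 5184 = 0, i.e. (r + 72)² = 0.
Repeated root r = -72; include an x factor for the second linearly independent solution.
General solution: y = (C₁ + C₂x)e^(-72x).


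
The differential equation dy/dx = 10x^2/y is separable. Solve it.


Separate variables: y dy = 10x^2 dx.
Integrate both sides: y²/2 = (10/3)x^3 + C₀.
Multiply by 2: y² = (20/3)x^3 + C.


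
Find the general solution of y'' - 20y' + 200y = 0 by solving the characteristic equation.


Characteristic equation: r² - 20r + 200 = 0.
Discriminant is negative; roots r = 10 ± 10i (complex conjugate pair).
General solution uses e^(α x)(C₁ cos(β x) + C₂ sin(β x)): y = e^(10x)(C₁cos(10x) + C₂sin(10x)).


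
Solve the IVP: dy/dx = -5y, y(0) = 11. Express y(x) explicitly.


General solution of y' = -5y is y = Ce^(-5x).
Apply y(0) = 11: C = 11.
Particular solution: y = 11e^(-5x).


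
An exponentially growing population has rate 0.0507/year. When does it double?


Exponential growth: P(t) = P₀ e^(0.0507t). Set P(t)/P₀ = 2: e^(0.0507t) = 2.
Solve: t = ln(2)/0.0507 ≈ 13.67 years.


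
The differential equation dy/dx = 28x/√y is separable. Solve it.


Separate: √y dy = 28x dx.
Integrate: (2/3)y^(3/2) = 14x² + C.


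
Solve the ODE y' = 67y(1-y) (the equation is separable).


Separate: dy/[y(1-y)] = 67 dx.
Partial fractions: 1/[y(1-y)] = 1/y + 1/(1-y).
Integrate: ln|y/(1-y)| = 67x + C₀.
Solve for y: y = 1/(1 + Ce^(-67x)).


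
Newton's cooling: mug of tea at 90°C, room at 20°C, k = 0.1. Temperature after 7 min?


Newton's law: dT/dt = -k(T - T_a) has solution T(t) = T_a + (T₀ - T_a)e^(-kt).
Plug in T_a = 20, T₀ = 90, k = 0.1, t = 7: T(7) = 20 + (70)e^(-0.70) ≈ 54.8°C.


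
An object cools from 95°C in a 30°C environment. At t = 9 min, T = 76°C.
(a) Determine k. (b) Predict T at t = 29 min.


Newton's law: T(t) = T_a + (T₀ - T_a)e^(-kt).
(a) Use T(9) = 76: (76 - 30)/(95 - 30) = e^(-k·9), so k = -ln(0.708)/9 ≈ 0.0384.
(b) Apply k to t = 29: T(29) = 30 + (65)e^(-1.114) ≈ 51.3°C.


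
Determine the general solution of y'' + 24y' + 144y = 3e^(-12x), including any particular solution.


Characteristic polynomial (r + 12)² = 0; repeated root r = -12.
y_h = (C₁ + C₂x)e^(-12x). Forcing matches the repeated root (resonance), so try y_p = Ax² e^(-12x).
Substitute and solve for A: 2A = 3, so A = 3/2.
General solution: y = (C₁ + C₂x + (3/2)x²)e^(-12x).


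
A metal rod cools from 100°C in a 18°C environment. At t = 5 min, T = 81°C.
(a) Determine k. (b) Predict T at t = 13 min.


Newton's law: T(t) = T_a + (T₀ - T_a)e^(-kt).
(a) Use T(5) = 81: (81 - 18)/(100 - 18) = e^(-k·5), so k = -ln(0.768)/5 ≈ 0.0527.
(b) Apply k to t = 13: T(13) = 18 + (82)e^(-0.685) ≈ 59.3°C.


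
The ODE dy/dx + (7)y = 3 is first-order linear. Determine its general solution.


P(x) = 7, Q(x) = 3; integrating factor μ = e^(7x).
(μ y)' = 3e^(7x) ⇒ μ y = (3/7)e^(7x) + C.
Divide by μ: y = 3/7 + Ce^(-7x).


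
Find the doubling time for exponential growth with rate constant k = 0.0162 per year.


Exponential growth: P(t) = P₀ e^(0.0162t). Set P(t)/P₀ = 2: e^(0.0162t) = 2.
Solve: t = ln(2)/0.0162 ≈ 42.79 years.


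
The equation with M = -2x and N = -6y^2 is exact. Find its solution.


Check exactness: ∂M/∂y = 0 and ∂N/∂x = 0; equal, so the equation is exact.
Integrate M with respect to x (treating y as constant): ∫M dx = -x^2 + h(y).
Differentiate w.r.t. y and set equal to N: the x-dependent terms already match, leaving h'(y) = -6y^2. Integrate: h(y) = -2y^3.
So F(x,y) = -x^2 - 2y^3.
General solution: -x^2 - 2y^3 = C.


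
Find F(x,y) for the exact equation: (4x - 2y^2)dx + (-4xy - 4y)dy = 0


Check exactness: ∂M/∂y = -4y and ∂N/∂x = -4y; equal, so the equation is exact.
Integrate M with respect to x (treating y as constant): ∫M dx = 2x^2 - 2xy^2 + h(y).
Differentiate w.r.t. y and set equal to N: the x-dependent terms already match, leaving h'(y) = -4y. Integrate: h(y) = -2y^2.
So F(x,y) = 2x^2 - 2xy^2 - 2y^2.
General solution: 2x^2 - 2xy^2 - 2y^2 = C.


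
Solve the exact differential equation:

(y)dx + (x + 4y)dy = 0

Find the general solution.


Check exactness: ∂M/∂y = 1 and ∂N/∂x = 1; equal, so the equation is exact.
Integrate M with respect to x (treating y as constant): ∫M dx = xy + h(y).
Differentiate w.r.t. y and set equal to N: the x-dependent terms already match, leaving h'(y) = 4y. Integrate: h(y) = 2y^2.
So F(x,y) = xy + 2y^2.
General solution: xy + 2y^2 = C.


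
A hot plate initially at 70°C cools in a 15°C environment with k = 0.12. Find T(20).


Newton's law: dT/dt = -k(T - T_a) has solution T(t) = T_a + (T₀ - T_a)e^(-kt).
Plug in T_a = 15, T₀ = 70, k = 0.12, t = 20: T(20) = 15 + (55)e^(-2.40) ≈ 20.0°C.


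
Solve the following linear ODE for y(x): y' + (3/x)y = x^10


P(x) = 3/x ⇒ μ = x^3.
(x^3 y)' = x^3·x^10 = x^13.
Integrate: x^3 y = x^14/(14) + C.
Solve for y: y = (1/14)x^11 + C/x^3.


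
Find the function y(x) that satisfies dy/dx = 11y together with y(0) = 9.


General solution of y' = 11y is y = Ce^(11x).
Apply y(0) = 9: C = 9.
Particular solution: y = 9e^(11x).


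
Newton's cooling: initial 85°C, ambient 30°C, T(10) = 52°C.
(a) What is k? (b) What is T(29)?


Newton's law: T(t) = T_a + (T₀ - T_a)e^(-kt).
(a) Use T(10) = 52: (52 - 30)/(85 - 30) = e^(-k·10), so k = -ln(0.400)/10 ≈ 0.0916.
(b) Apply k to t = 29: T(29) = 30 + (55)e^(-2.657) ≈ 33.9°C.


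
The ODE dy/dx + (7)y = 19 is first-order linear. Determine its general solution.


P(x) = 7, Q(x) = 19; integrating factor μ = e^(7x).
(μ y)' = 19e^(7x) ⇒ μ y = (19/7)e^(7x) + C.
Divide by μ: y = 19/7 + Ce^(-7x).


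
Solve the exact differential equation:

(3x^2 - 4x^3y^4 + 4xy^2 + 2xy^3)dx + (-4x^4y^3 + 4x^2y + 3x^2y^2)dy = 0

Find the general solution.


Check exactness: ∂M/∂y = -16x^3y^3 + 8xy + 6xy^2 and ∂N/∂x = -16x^3y^3 + 8xy + 6xy^2; equal, so the equation is exact.
Integrate M with respect to x (treating y as constant): ∫M dx = x^3 - x^4y^4 + 2x^2y^2 + x^2y^3 + h(y).
Differentiate w.r.t. y and set equal to N: all terms match, so h'(y) = 0 and h is a constant absorbed into C.
General solution: x^3 - x^4y^4 + 2x^2y^2 + x^2y^3 = C.


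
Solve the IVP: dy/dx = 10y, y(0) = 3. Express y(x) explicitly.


General solution of y' = 10y is y = Ce^(10x).
Apply y(0) = 3: C = 3.
Particular solution: y = 3e^(10x).


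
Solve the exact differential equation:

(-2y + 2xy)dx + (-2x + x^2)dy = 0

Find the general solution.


Check exactness: ∂M/∂y = -2 + 2x and ∂N/∂x = -2 + 2x; equal, so the equation is exact.
Integrate M with respect to x (treating y as constant): ∫M dx = -2xy + x^2y + h(y).
Differentiate w.r.t. y and set equal to N: all terms match, so h'(y) = 0 and h is a constant absorbed into C.
General solution: -2xy + x^2y = C.


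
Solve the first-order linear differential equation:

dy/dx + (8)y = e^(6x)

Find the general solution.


P(x) = 8 ⇒ μ = e^(8x).
(μ y)' = e^(14x) ⇒ μ y = e^(14x)/14 + C.
Divide by μ: y = (1/14)e^(6x) + Ce^(-8x).


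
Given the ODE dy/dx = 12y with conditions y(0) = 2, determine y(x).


General solution of y' = 12y is y = Ce^(12x).
Apply y(0) = 2: C = 2.
Particular solution: y = 2e^(12x).


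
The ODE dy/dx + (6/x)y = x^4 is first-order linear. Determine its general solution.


P(x) = 6/x ⇒ μ = x^6.
(x^6 y)' = x^10 ⇒ x^6 y = x^11/(11) + C.
Solve for y: y = (1/11)x^5 + C/x^6.


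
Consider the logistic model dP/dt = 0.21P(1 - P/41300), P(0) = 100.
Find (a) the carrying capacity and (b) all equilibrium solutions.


Logistic ODE dP/dt = 0.21P(1 - P/41300) has equilibria where dP/dt = 0, i.e. P = 0 or P = 41300.
The coefficient (1 - P/K) = 0 when P = K, identifying K = 41300 as the carrying capacity.
(a) K = 41300; (b) equilibria P = 0 and P = 41300.


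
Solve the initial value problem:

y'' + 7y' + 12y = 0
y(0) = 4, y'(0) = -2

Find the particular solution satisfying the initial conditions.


Characteristic roots of r² + 7r + 12 = 0 are -3, -4.
General solution y = c₁ e^(-3x) + c₂ e^(-4x).
Apply y(0) = 4: c₁ + c₂ = 4. Apply y'(0) = -2: -3 c₁ - 4 c₂ = -2.
Solve: c₁ = 14, c₂ = -10.
Particular solution: y = 14e^(-3x) - 10e^(-4x).


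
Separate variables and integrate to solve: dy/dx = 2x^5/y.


Separate variables: y dy = 2x^5 dx.
Integrate both sides: y²/2 = (1/3)x^6 + C₀.
Multiply by 2: y² = (2/3)x^6 + C.


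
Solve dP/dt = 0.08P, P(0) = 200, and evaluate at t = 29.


The ODE dP/dt = 0.08P has solution P(t) = P(0)e^(0.08t).
Substitute P(0) = 200 and t = 29: P(29) = 200 e^(2.32) ≈ 2035.


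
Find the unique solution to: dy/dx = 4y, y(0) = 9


General solution of y' = 4y is y = Ce^(4x).
Apply y(0) = 9: C = 9.
Particular solution: y = 9e^(4x).


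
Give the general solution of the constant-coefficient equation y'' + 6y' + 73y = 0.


Characteristic equation: r² + 6r + 73 = 0.
Discriminant is negative; roots r = -3 ± 8i (complex conjugate pair).
General solution uses e^(α x)(C₁ cos(β x) + C₂ sin(β x)): y = e^(-3x)(C₁cos(8x) + C₂sin(8x)).


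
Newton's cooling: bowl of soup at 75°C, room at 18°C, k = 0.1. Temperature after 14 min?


Newton's law: dT/dt = -k(T - T_a) has solution T(t) = T_a + (T₀ - T_a)e^(-kt).
Plug in T_a = 18, T₀ = 75, k = 0.1, t = 14: T(14) = 18 + (57)e^(-1.40) ≈ 32.1°C.


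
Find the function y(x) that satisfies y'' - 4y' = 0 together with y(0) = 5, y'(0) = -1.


Characteristic roots of r² - 4r = 0 are 4, 0.
General solution y = c₁ e^(4x) + c₂.
Apply y(0) = 5: c₁ + c₂ = 5. Apply y'(0) = -1: 4 c₁ + 0 c₂ = -1.
Solve: c₁ = -1/4, c₂ = 21/4.
Particular solution: y = -(1/4)e^(4x) + 21/4.


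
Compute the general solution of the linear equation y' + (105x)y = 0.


P(x) = 105x ⇒ μ = e^((105/2)x²).
Q(x) = 0 so μ y is constant: y = Ce^(-(105/2)x²).


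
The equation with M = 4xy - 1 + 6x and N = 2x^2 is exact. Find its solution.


Check exactness: ∂M/∂y = 4x and ∂N/∂x = 4x; equal, so the equation is exact.
Integrate M with respect to x (treating y as constant): ∫M dx = 2x^2y - x + 3x^2 + h(y).
Differentiate w.r.t. y and set equal to N: all terms match, so h'(y) = 0 and h is a constant absorbed into C.
General solution: 2x^2y - x + 3x^2 = C.


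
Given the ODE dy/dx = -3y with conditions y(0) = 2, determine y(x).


General solution of y' = -3y is y = Ce^(-3x).
Apply y(0) = 2: C = 2.
Particular solution: y = 2e^(-3x).


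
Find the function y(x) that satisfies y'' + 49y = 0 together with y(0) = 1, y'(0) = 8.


Characteristic roots of r² + 49 = 0 are ±7i, so y = C₁cos(7x) + C₂sin(7x).
Apply y(0) = 1: C₁ = 1. Differentiate and apply y'(0) = 8: 7·C₂ = 8, so C₂ = 8/7.
Particular solution: y = cos(7x) + (8/7)sin(7x).


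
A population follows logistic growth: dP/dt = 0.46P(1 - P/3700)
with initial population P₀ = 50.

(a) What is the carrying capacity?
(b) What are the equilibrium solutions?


Logistic ODE dP/dt = 0.46P(1 - P/3700) has equilibria where dP/dt = 0, i.e. P = 0 or P = 3700.
The coefficient (1 - P/K) = 0 when P = K, identifying K = 3700 as the carrying capacity.
(a) K = 3700; (b) equilibria P = 0 and P = 3700.


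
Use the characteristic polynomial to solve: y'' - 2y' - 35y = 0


Characteristic equation: r² - 2r - 35 = 0.
Factor: (r - 7)(r + 5) = 0 ⇒ r = 7, -5 (distinct real).
General solution: y = C₁e^(7x) + C₂e^(-5x).


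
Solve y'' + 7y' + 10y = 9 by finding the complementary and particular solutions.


Characteristic roots of r² + 7r + 10 = 0 are -2, -5.
y_h = C₁e^(-2x) + C₂e^(-5x).
Constant forcing; try y_p = A. Then 10A = 9 ⇒ A = 9/10.
General solution: y = C₁e^(-2x) + C₂e^(-5x) + 9/10.


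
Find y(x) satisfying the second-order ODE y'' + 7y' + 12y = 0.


Characteristic equation: r² + 7r + 12 = 0.
Factor: (r + 3)(r + 4) = 0 ⇒ r = -3, -4 (distinct real).
General solution: y = C₁e^(-3x) + C₂e^(-4x).


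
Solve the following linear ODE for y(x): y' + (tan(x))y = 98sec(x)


P(x) = tan(x) ⇒ μ = e^(∫tan(x)dx) = sec(x).
(sec(x) y)' = 98sec²(x) ⇒ sec(x) y = 98tan(x) + C.
Multiply by cos(x): y = 98sin(x) + C·cos(x).


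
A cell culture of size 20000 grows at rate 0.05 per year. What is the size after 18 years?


The ODE dP/dt = 0.05P has solution P(t) = P(0)e^(0.05t).
Substitute P(0) = 20000 and t = 18: P(18) = 20000 e^(0.90) ≈ 49192.


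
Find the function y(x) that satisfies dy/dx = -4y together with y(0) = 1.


General solution of y' = -4y is y = Ce^(-4x).
Apply y(0) = 1: C = 1.
Particular solution: y = e^(-4x).


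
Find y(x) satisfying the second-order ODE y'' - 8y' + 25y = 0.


Characteristic equation: r² - 8r + 25 = 0.
Discriminant is negative; roots r = 4 ± 3i (complex conjugate pair).
General solution uses e^(α x)(C₁ cos(β x) + C₂ sin(β x)): y = e^(4x)(C₁cos(3x) + C₂sin(3x)).


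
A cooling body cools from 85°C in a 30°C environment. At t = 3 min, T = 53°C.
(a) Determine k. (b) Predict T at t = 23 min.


Newton's law: T(t) = T_a + (T₀ - T_a)e^(-kt).
(a) Use T(3) = 53: (53 - 30)/(85 - 30) = e^(-k·3), so k = -ln(0.418)/3 ≈ 0.2906.
(b) Apply k to t = 23: T(23) = 30 + (55)e^(-6.684) ≈ 30.1°C.


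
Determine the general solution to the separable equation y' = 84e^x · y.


Separate variables: dy/y = 84e^x dx.
Integrate: ln|y| = 84e^x + C₀.
Exponentiate: y = Ce^(84e^x).


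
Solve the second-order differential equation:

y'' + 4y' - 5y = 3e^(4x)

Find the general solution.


Characteristic roots of r² + 4r - 5 = 0 are -5, 1.
y_h = C₁e^(-5x) + C₂e^(x).
Forcing exponent 4 is not a characteristic root; try y_p = Ae^(4x).
Substitute: A·(16 + (4)·4 + (-5)) = A·27 = 3, so A = 1/9.
General solution: y = C₁e^(-5x) + C₂e^(x) + (1/9)e^(4x).


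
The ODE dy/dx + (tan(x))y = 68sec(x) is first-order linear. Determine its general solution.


P(x) = tan(x) ⇒ μ = e^(∫tan(x)dx) = sec(x).
(sec(x) y)' = 68sec²(x) ⇒ sec(x) y = 68tan(x) + C.
Multiply by cos(x): y = 68sin(x) + C·cos(x).


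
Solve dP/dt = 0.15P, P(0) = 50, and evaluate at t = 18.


The ODE dP/dt = 0.15P has solution P(t) = P(0)e^(0.15t).
Substitute P(0) = 50 and t = 18: P(18) = 50 e^(2.70) ≈ 744.


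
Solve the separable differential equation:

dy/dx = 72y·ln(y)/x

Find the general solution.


Separate: dy/[y ln(y)] = 72 dx/x.
Substitute u = ln(y): du/u = 72 dx/x.
Integrate: ln|ln(y)| = 72ln|x| + C₀, hence ln(y) = C·x^72.


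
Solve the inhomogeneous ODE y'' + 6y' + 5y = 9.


Characteristic roots of r² + 6r + 5 = 0 are -5, -1.
y_h = C₁e^(-5x) + C₂e^(-x).
Constant forcing; try y_p = A. Then 5A = 9 ⇒ A = 9/5.
General solution: y = C₁e^(-5x) + C₂e^(-x) + 9/5.


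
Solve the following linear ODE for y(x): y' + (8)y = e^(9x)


P(x) = 8 ⇒ μ = e^(8x).
(μ y)' = e^(17x) ⇒ μ y = e^(17x)/17 + C.
Divide by μ: y = (1/17)e^(9x) + Ce^(-8x).


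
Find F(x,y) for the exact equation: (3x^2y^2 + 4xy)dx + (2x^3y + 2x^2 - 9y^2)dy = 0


Check exactness: ∂M/∂y = 6x^2y + 4x and ∂N/∂x = 6x^2y + 4x; equal, so the equation is exact.
Integrate M with respect to x (treating y as constant): ∫M dx = x^3y^2 + 2x^2y + h(y).
Differentiate w.r.t. y and set equal to N: the x-dependent terms already match, leaving h'(y) = -9y^2. Integrate: h(y) = -3y^3.
So F(x,y) = x^3y^2 + 2x^2y - 3y^3.
General solution: x^3y^2 + 2x^2y - 3y^3 = C.


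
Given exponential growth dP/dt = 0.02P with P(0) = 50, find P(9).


The ODE dP/dt = 0.02P has solution P(t) = P(0)e^(0.02t).
Substitute P(0) = 50 and t = 9: P(9) = 50 e^(0.18) ≈ 60.


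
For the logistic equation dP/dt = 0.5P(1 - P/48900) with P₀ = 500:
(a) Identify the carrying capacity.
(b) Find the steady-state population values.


Logistic ODE dP/dt = 0.5P(1 - P/48900) has equilibria where dP/dt = 0, i.e. P = 0 or P = 48900.
The coefficient (1 - P/K) = 0 when P = K, identifying K = 48900 as the carrying capacity.
(a) K = 48900; (b) equilibria P = 0 and P = 48900.


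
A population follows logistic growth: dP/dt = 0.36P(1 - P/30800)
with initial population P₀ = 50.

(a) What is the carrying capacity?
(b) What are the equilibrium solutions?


Logistic ODE dP/dt = 0.36P(1 - P/30800) has equilibria where dP/dt = 0, i.e. P = 0 or P = 30800.
The coefficient (1 - P/K) = 0 when P = K, identifying K = 30800 as the carrying capacity.
(a) K = 30800; (b) equilibria P = 0 and P = 30800.


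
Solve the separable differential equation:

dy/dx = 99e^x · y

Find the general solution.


Separate variables: dy/y = 99e^x dx.
Integrate: ln|y| = 99e^x + C₀.
Exponentiate: y = Ce^(99e^x).


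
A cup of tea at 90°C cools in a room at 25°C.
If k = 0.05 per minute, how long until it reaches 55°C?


From T(t) = T_a + (T₀ - T_a)e^(-kt), set T(t) = 55:
(55 - 25) / (90 - 25) = e^(-0.05t), so t = -ln(0.462)/0.05 ≈ 15.5 minutes.


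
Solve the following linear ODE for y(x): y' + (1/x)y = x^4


P(x) = 1/x ⇒ μ = x^1.
(x^1 y)' = x^1·x^4 = x^5.
Integrate: x^1 y = x^6/(6) + C.
Solve for y: y = (1/6)x^5 + C/x^1.


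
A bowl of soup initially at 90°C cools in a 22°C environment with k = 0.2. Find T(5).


Newton's law: dT/dt = -k(T - T_a) has solution T(t) = T_a + (T₀ - T_a)e^(-kt).
Plug in T_a = 22, T₀ = 90, k = 0.2, t = 5: T(5) = 22 + (68)e^(-1.00) ≈ 47.0°C.


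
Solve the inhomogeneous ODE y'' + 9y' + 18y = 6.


Characteristic roots of r² + 9r + 18 = 0 are -3, -6.
y_h = C₁e^(-3x) + C₂e^(-6x).
Constant forcing; try y_p = A. Then 18A = 6 ⇒ A = 1/3.
General solution: y = C₁e^(-3x) + C₂e^(-6x) + 1/3.


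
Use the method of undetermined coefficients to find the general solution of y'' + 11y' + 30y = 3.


Characteristic roots of r² + 11r + 30 = 0 are -5, -6.
y_h = C₁e^(-5x) + C₂e^(-6x).
Constant forcing; try y_p = A. Then 30A = 3 ⇒ A = 1/10.
General solution: y = C₁e^(-5x) + C₂e^(-6x) + 1/10.


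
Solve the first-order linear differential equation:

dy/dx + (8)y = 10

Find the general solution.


P(x) = 8, Q(x) = 10; integrating factor μ = e^(8x).
(μ y)' = 10e^(8x) ⇒ μ y = (5/4)e^(8x) + C.
Divide by μ: y = 5/4 + Ce^(-8x).


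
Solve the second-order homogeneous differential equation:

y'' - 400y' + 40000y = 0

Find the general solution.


Characteristic equation: r² - 400r + 40000 = 0, i.e. (r - 200)² = 0.
Repeated root r = 200; include an x factor for the second linearly independent solution.
General solution: y = (C₁ + C₂x)e^(200x).


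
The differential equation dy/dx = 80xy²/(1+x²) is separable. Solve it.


Separate: dy/y² = 80x/(1+x²) dx.
Integrate LHS: ∫ dy/y² = -1/y.
Integrate RHS via u = 1+x²: 40ln(1+x²) + C.
Result: -1/y = 40ln(1+x²) + C.


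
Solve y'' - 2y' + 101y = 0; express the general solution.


Characteristic equation: r² - 2r + 101 = 0.
Discriminant is negative; roots r = 1 ± 10i (complex conjugate pair).
General solution uses e^(α x)(C₁ cos(β x) + C₂ sin(β x)): y = e^(x)(C₁cos(10x) + C₂sin(10x)).


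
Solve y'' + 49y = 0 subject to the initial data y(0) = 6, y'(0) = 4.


Characteristic roots of r² + 49 = 0 are ±7i, so y = C₁cos(7x) + C₂sin(7x).
Apply y(0) = 6: C₁ = 6. Differentiate and apply y'(0) = 4: 7·C₂ = 4, so C₂ = 4/7.
Particular solution: y = 6cos(7x) + (4/7)sin(7x).


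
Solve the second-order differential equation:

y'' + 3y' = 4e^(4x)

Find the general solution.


Characteristic roots of r² + 3r = 0 are -3, 0.
y_h = C₁e^(-3x) + C₂.
Forcing exponent 4 is not a characteristic root; try y_p = Ae^(4x).
Substitute: A·(16 + (3)·4 + (0)) = A·28 = 4, so A = 1/7.
General solution: y = C₁e^(-3x) + C₂ + (1/7)e^(4x).


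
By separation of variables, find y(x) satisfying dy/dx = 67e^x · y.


Separate variables: dy/y = 67e^x dx.
Integrate: ln|y| = 67e^x + C₀.
Exponentiate: y = Ce^(67e^x).


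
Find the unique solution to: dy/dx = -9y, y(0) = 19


General solution of y' = -9y is y = Ce^(-9x).
Apply y(0) = 19: C = 19.
Particular solution: y = 19e^(-9x).


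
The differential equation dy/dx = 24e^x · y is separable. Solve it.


Separate variables: dy/y = 24e^x dx.
Integrate: ln|y| = 24e^x + C₀.
Exponentiate: y = Ce^(24e^x).


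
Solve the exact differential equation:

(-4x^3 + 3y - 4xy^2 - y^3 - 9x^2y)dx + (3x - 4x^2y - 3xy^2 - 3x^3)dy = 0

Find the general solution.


Check exactness: ∂M/∂y = 3 - 8xy - 3y^2 - 9x^2 and ∂N/∂x = 3 - 8xy - 3y^2 - 9x^2; equal, so the equation is exact.
Integrate M with respect to x (treating y as constant): ∫M dx = -x^4 + 3xy - 2x^2y^2 - xy^3 - 3x^3y + h(y).
Differentiate w.r.t. y and set equal to N: all terms match, so h'(y) = 0 and h is a constant absorbed into C.
General solution: -x^4 + 3xy - 2x^2y^2 - xy^3 - 3x^3y = C.


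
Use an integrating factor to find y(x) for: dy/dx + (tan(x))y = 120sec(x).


P(x) = tan(x) ⇒ μ = e^(∫tan(x)dx) = sec(x).
(sec(x) y)' = 120sec²(x) ⇒ sec(x) y = 120tan(x) + C.
Multiply by cos(x): y = 120sin(x) + C·cos(x).


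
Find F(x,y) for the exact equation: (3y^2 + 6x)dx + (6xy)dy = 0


Check exactness: ∂M/∂y = 6y and ∂N/∂x = 6y; equal, so the equation is exact.
Integrate M with respect to x (treating y as constant): ∫M dx = 3xy^2 + 3x^2 + h(y).
Differentiate w.r.t. y and set equal to N: all terms match, so h'(y) = 0 and h is a constant absorbed into C.
General solution: 3xy^2 + 3x^2 = C.


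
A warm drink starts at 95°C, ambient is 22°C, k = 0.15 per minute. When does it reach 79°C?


From T(t) = T_a + (T₀ - T_a)e^(-kt), set T(t) = 79:
(79 - 22) / (95 - 22) = e^(-0.15t), so t = -ln(0.781)/0.15 ≈ 1.6 minutes.


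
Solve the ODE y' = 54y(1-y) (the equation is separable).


Separate: dy/[y(1-y)] = 54 dx.
Partial fractions: 1/[y(1-y)] = 1/y + 1/(1-y).
Integrate: ln|y/(1-y)| = 54x + C₀.
Solve for y: y = 1/(1 + Ce^(-54x)).


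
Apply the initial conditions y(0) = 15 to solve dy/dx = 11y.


General solution of y' = 11y is y = Ce^(11x).
Apply y(0) = 15: C = 15.
Particular solution: y = 15e^(11x).


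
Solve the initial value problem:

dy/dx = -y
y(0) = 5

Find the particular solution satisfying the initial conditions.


General solution of y' = -y is y = Ce^(-x).
Apply y(0) = 5: C = 5.
Particular solution: y = 5e^(-x).


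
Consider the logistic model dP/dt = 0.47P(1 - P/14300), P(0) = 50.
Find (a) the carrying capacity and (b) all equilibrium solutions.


Logistic ODE dP/dt = 0.47P(1 - P/14300) has equilibria where dP/dt = 0, i.e. P = 0 or P = 14300.
The coefficient (1 - P/K) = 0 when P = K, identifying K = 14300 as the carrying capacity.
(a) K = 14300; (b) equilibria P = 0 and P = 14300.


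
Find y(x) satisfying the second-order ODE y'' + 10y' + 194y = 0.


Characteristic equation: r² + 10r + 194 = 0.
Discriminant is negative; roots r = -5 ± 13i (complex conjugate pair).
General solution uses e^(α x)(C₁ cos(β x) + C₂ sin(β x)): y = e^(-5x)(C₁cos(13x) + C₂sin(13x)).


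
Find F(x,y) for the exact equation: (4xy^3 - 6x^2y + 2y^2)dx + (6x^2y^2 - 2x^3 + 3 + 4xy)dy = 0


Check exactness: ∂M/∂y = 12xy^2 - 6x^2 + 4y and ∂N/∂x = 12xy^2 - 6x^2 + 4y; equal, so the equation is exact.
Integrate M with respect to x (treating y as constant): ∫M dx = 2x^2y^3 - 2x^3y + 2xy^2 + h(y).
Differentiate w.r.t. y and set equal to N: the x-dependent terms already match, leaving h'(y) = 3. Integrate: h(y) = 3y.
So F(x,y) = 2x^2y^3 - 2x^3y + 3y + 2xy^2.
General solution: 2x^2y^3 - 2x^3y + 3y + 2xy^2 = C.


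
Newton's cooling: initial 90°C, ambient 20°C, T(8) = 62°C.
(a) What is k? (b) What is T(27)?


Newton's law: T(t) = T_a + (T₀ - T_a)e^(-kt).
(a) Use T(8) = 62: (62 - 20)/(90 - 20) = e^(-k·8), so k = -ln(0.600)/8 ≈ 0.0639.
(b) Apply k to t = 27: T(27) = 20 + (70)e^(-1.724) ≈ 32.5°C.


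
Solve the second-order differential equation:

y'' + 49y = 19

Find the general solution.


Homogeneous part: r² + 49 = 0 ⇒ r = ±7i, so y_h = C₁cos(7x) + C₂sin(7x).
Try constant y_p = A; plug in: 49A = 19 ⇒ A = 19/49.
General solution: y = C₁cos(7x) + C₂sin(7x) + 19/49.


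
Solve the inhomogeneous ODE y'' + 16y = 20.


Homogeneous part: r² + 16 = 0 ⇒ r = ±4i, so y_h = C₁cos(4x) + C₂sin(4x).
Try constant y_p = A; plug in: 16A = 20 ⇒ A = 5/4.
General solution: y = C₁cos(4x) + C₂sin(4x) + 5/4.


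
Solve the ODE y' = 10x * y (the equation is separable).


Separate variables: dy/y = 10x dx.
Integrate: ln|y| = 5x^2 + C₀.
Exponentiate: y = Ce^(5x^2).


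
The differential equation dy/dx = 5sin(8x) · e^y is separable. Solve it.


Separate: e^(-y) dy = 5sin(8x) dx.
Integrate: -e^(-y) = -(5/8)cos(8x) + C₀.
Rearrange: e^(-y) = (5/8)cos(8x) + C.


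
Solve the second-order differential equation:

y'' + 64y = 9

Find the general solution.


Homogeneous part: r² + 64 = 0 ⇒ r = ±8i, so y_h = C₁cos(8x) + C₂sin(8x).
Try constant y_p = A; plug in: 64A = 9 ⇒ A = 9/64.
General solution: y = C₁cos(8x) + C₂sin(8x) + 9/64.


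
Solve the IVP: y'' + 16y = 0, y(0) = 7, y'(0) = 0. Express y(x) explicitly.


Characteristic roots of r² + 16 = 0 are ±4i, so y = C₁cos(4x) + C₂sin(4x).
Apply y(0) = 7: C₁ = 7. Differentiate and apply y'(0) = 0: 4·C₂ = 0, so C₂ = 0.
Particular solution: y = 7cos(4x).


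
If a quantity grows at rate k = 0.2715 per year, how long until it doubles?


Exponential growth: P(t) = P₀ e^(0.2715t). Set P(t)/P₀ = 2: e^(0.2715t) = 2.
Solve: t = ln(2)/0.2715 ≈ 2.55 years.


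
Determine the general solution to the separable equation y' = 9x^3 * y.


Separate variables: dy/y = 9x^3 dx.
Integrate: ln|y| = (9/4)x^4 + C₀.
Exponentiate: y = Ce^((9/4)x^4).


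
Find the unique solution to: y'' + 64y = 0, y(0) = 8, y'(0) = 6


Characteristic roots of r² + 64 = 0 are ±8i, so y = C₁cos(8x) + C₂sin(8x).
Apply y(0) = 8: C₁ = 8. Differentiate and apply y'(0) = 6: 8·C₂ = 6, so C₂ = 3/4.
Particular solution: y = 8cos(8x) + (3/4)sin(8x).


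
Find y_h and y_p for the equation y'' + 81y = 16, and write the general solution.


Homogeneous part: r² + 81 = 0 ⇒ r = ±9i, so y_h = C₁cos(9x) + C₂sin(9x).
Try constant y_p = A; plug in: 81A = 16 ⇒ A = 16/81.
General solution: y = C₁cos(9x) + C₂sin(9x) + 16/81.


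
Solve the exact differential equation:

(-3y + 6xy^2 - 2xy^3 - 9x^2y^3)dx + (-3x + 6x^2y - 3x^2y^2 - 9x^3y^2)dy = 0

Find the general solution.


Check exactness: ∂M/∂y = -3 + 12xy - 6xy^2 - 27x^2y^2 and ∂N/∂x = -3 + 12xy - 6xy^2 - 27x^2y^2; equal, so the equation is exact.
Integrate M with respect to x (treating y as constant): ∫M dx = -3xy + 3x^2y^2 - x^2y^3 - 3x^3y^3 + h(y).
Differentiate w.r.t. y and set equal to N: all terms match, so h'(y) = 0 and h is a constant absorbed into C.
General solution: -3xy + 3x^2y^2 - x^2y^3 - 3x^3y^3 = C.


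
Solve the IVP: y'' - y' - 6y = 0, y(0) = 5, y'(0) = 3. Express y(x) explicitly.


Characteristic roots of r² - r - 6 = 0 are 3, -2.
General solution y = c₁ e^(3x) + c₂ e^(-2x).
Apply y(0) = 5: c₁ + c₂ = 5. Apply y'(0) = 3: 3 c₁ - 2 c₂ = 3.
Solve: c₁ = 13/5, c₂ = 12/5.
Particular solution: y = (13/5)e^(3x) + (12/5)e^(-2x).


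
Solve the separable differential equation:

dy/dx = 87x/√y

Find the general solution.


Separate: √y dy = 87x dx.
Integrate: (2/3)y^(3/2) = (87/2)x² + C.


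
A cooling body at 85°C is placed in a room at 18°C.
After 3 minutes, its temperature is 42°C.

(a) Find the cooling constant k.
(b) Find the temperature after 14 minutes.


Newton's law: T(t) = T_a + (T₀ - T_a)e^(-kt).
(a) Use T(3) = 42: (42 - 18)/(85 - 18) = e^(-k·3), so k = -ln(0.358)/3 ≈ 0.3422.
(b) Apply k to t = 14: T(14) = 18 + (67)e^(-4.791) ≈ 18.6°C.


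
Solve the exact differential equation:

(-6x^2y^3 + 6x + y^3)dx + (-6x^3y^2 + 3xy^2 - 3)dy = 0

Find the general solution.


Check exactness: ∂M/∂y = -18x^2y^2 + 3y^2 and ∂N/∂x = -18x^2y^2 + 3y^2; equal, so the equation is exact.
Integrate M with respect to x (treating y as constant): ∫M dx = -2x^3y^3 + 3x^2 + xy^3 + h(y).
Differentiate w.r.t. y and set equal to N: the x-dependent terms already match, leaving h'(y) = -3. Integrate: h(y) = -3y.
So F(x,y) = -2x^3y^3 + 3x^2 + xy^3 - 3y.
General solution: -2x^3y^3 + 3x^2 + xy^3 - 3y = C.


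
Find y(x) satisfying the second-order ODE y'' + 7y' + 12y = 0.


Characteristic equation: r² + 7r + 12 = 0.
Factor: (r + 4)(r + 3) = 0 ⇒ r = -4, -3 (distinct real).
General solution: y = C₁e^(-4x) + C₂e^(-3x).


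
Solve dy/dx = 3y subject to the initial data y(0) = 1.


General solution of y' = 3y is y = Ce^(3x).
Apply y(0) = 1: C = 1.
Particular solution: y = e^(3x).


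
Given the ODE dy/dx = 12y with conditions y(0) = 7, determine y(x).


General solution of y' = 12y is y = Ce^(12x).
Apply y(0) = 7: C = 7.
Particular solution: y = 7e^(12x).


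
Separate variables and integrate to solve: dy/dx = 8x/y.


Separate variables: y dy = 8x dx.
Integrate both sides: y²/2 = 4x^2 + C₀.
Multiply by 2: y² = 8x^2 + C.


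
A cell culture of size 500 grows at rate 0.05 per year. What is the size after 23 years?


The ODE dP/dt = 0.05P has solution P(t) = P(0)e^(0.05t).
Substitute P(0) = 500 and t = 23: P(23) = 500 e^(1.15) ≈ 1579.


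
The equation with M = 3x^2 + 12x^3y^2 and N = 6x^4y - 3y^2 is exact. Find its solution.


Check exactness: ∂M/∂y = 24x^3y and ∂N/∂x = 24x^3y; equal, so the equation is exact.
Integrate M with respect to x (treating y as constant): ∫M dx = x^3 + 3x^4y^2 + h(y).
Differentiate w.r.t. y and set equal to N: the x-dependent terms already match, leaving h'(y) = -3y^2. Integrate: h(y) = -y^3.
So F(x,y) = x^3 + 3x^4y^2 - y^3.
General solution: x^3 + 3x^4y^2 - y^3 = C.


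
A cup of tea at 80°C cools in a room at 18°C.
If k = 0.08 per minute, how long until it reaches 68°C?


From T(t) = T_a + (T₀ - T_a)e^(-kt), set T(t) = 68:
(68 - 18) / (80 - 18) = e^(-0.08t), so t = -ln(0.806)/0.08 ≈ 2.7 minutes.


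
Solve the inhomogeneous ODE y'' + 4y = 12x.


Homogeneous: r² + 4 = 0 ⇒ r = ±2i, y_h = C₁cos(2x) + C₂sin(2x).
Polynomial forcing; try y_p = Ax + B. Then y_p'' + 4 y_p = 4(Ax + B) = 12x, so B = 0 and A = 3.
General solution: y = C₁cos(2x) + C₂sin(2x) + 3x.


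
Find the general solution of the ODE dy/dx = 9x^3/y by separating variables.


Separate variables: y dy = 9x^3 dx.
Integrate both sides: y²/2 = (9/4)x^4 + C₀.
Multiply by 2: y² = (9/2)x^4 + C.


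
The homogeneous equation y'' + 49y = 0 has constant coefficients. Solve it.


Characteristic equation: r² + 49 = 0.
Discriminant is negative; roots r = 0 ± 7i (complex conjugate pair).
General solution uses e^(α x)(C₁ cos(β x) + C₂ sin(β x)): y = C₁cos(7x) + C₂sin(7x).


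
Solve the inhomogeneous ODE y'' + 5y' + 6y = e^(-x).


Characteristic roots of r² + 5r + 6 = 0 are -3, -2.
y_h = C₁e^(-3x) + C₂e^(-2x).
Forcing exponent -1 is not a characteristic root; try y_p = Ae^(-x).
Substitute: A·(1 + (5)·-1 + (6)) = A·2 = 1, so A = 1/2.
General solution: y = C₁e^(-3x) + C₂e^(-2x) + (1/2)e^(-x).


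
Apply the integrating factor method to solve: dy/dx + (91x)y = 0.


P(x) = 91x ⇒ μ = e^((91/2)x²).
Q(x) = 0 so μ y is constant: y = Ce^(-(91/2)x²).


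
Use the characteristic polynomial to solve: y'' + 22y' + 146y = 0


Characteristic equation: r² + 22r + 146 = 0.
Discriminant is negative; roots r = -11 ± 5i (complex conjugate pair).
General solution uses e^(α x)(C₁ cos(β x) + C₂ sin(β x)): y = e^(-11x)(C₁cos(5x) + C₂sin(5x)).


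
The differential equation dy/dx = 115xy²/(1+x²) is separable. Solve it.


Separate: dy/y² = 115x/(1+x²) dx.
Integrate LHS: ∫ dy/y² = -1/y.
Integrate RHS via u = 1+x²: (115/2)ln(1+x²) + C.
Result: -1/y = (115/2)ln(1+x²) + C.


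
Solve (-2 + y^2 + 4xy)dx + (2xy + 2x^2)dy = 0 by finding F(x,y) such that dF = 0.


Check exactness: ∂M/∂y = 2y + 4x and ∂N/∂x = 2y + 4x; equal, so the equation is exact.
Integrate M with respect to x (treating y as constant): ∫M dx = -2x + xy^2 + 2x^2y + h(y).
Differentiate w.r.t. y and set equal to N: all terms match, so h'(y) = 0 and h is a constant absorbed into C.
General solution: -2x + xy^2 + 2x^2y = C.


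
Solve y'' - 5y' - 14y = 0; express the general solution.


Characteristic equation: r² - 5r - 14 = 0.
Factor: (r + 2)(r - 7) = 0 ⇒ r = -2, 7 (distinct real).
General solution: y = C₁e^(-2x) + C₂e^(7x).


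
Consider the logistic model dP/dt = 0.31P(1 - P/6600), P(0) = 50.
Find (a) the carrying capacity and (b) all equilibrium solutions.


Logistic ODE dP/dt = 0.31P(1 - P/6600) has equilibria where dP/dt = 0, i.e. P = 0 or P = 6600.
The coefficient (1 - P/K) = 0 when P = K, identifying K = 6600 as the carrying capacity.
(a) K = 6600; (b) equilibria P = 0 and P = 6600.


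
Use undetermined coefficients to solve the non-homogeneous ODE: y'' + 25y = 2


Homogeneous part: r² + 25 = 0 ⇒ r = ±5i, so y_h = C₁cos(5x) + C₂sin(5x).
Try constant y_p = A; plug in: 25A = 2 ⇒ A = 2/25.
General solution: y = C₁cos(5x) + C₂sin(5x) + 2/25.


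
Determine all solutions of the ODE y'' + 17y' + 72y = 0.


Characteristic equation: r² + 17r + 72 = 0.
Factor: (r + 8)(r + 9) = 0 ⇒ r = -8, -9 (distinct real).
General solution: y = C₁e^(-8x) + C₂e^(-9x).


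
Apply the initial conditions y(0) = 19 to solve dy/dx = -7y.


General solution of y' = -7y is y = Ce^(-7x).
Apply y(0) = 19: C = 19.
Particular solution: y = 19e^(-7x).


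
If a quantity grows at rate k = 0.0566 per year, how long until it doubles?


Exponential growth: P(t) = P₀ e^(0.0566t). Set P(t)/P₀ = 2: e^(0.0566t) = 2.
Solve: t = ln(2)/0.0566 ≈ 12.25 years.


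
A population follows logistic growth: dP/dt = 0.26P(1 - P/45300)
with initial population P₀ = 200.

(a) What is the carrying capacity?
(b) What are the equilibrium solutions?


Logistic ODE dP/dt = 0.26P(1 - P/45300) has equilibria where dP/dt = 0, i.e. P = 0 or P = 45300.
The coefficient (1 - P/K) = 0 when P = K, identifying K = 45300 as the carrying capacity.
(a) K = 45300; (b) equilibria P = 0 and P = 45300.


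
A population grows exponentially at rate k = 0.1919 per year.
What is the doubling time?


Exponential growth: P(t) = P₀ e^(0.1919t). Set P(t)/P₀ = 2: e^(0.1919t) = 2.
Solve: t = ln(2)/0.1919 ≈ 3.61 years.


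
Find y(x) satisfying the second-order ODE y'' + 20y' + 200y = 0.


Characteristic equation: r² + 20r + 200 = 0.
Discriminant is negative; roots r = -10 ± 10i (complex conjugate pair).
General solution uses e^(α x)(C₁ cos(β x) + C₂ sin(β x)): y = e^(-10x)(C₁cos(10x) + C₂sin(10x)).


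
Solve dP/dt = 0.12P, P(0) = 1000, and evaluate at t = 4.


The ODE dP/dt = 0.12P has solution P(t) = P(0)e^(0.12t).
Substitute P(0) = 1000 and t = 4: P(4) = 1000 e^(0.48) ≈ 1616.


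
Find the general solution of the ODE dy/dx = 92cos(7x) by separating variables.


g(y) = 1, so integrate directly: y = ∫ 92cos(7x) dx = (92/7)sin(7x) + C.
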